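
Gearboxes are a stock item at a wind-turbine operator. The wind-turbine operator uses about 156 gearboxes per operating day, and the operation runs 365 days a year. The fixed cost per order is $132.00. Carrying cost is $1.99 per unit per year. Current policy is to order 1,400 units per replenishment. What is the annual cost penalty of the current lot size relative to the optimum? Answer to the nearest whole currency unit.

Annual demand D = 156 × 365 = 56,940.
EOQ = √(2DS/H) = √(2 × 56,940 × 132 / 1.99) ≈ 2748.43.
Cost at Q* = (D/Q*)S + (Q*/2)H = √(2DSH) ≈ $5,469.37.
Cost at Q = 1,400: (56,940/1,400)×132 + (1,400/2)×1.99 = $5,368.63 + $1,393.00 = $6,761.63.
Excess = $6,761.63 − $5,469.37 = $1,292.26.

Extra cost ≈ $1,292 per year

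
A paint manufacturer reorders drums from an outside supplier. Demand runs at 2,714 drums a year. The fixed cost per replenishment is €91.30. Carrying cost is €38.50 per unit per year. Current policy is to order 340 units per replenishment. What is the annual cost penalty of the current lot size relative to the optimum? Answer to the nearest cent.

EOQ = √(2DS/H) = √(2 × 2,714 × 91.3 / 38.5) ≈ 113.46.
Cost at Q* = (D/Q*)S + (Q*/2)H = √(2DSH) ≈ €4,368.03.
Cost at Q = 340: (2,714/340)×91.3 + (340/2)×38.5 = €728.79 + €6,545.00 = €7,273.79.
Excess = €7,273.79 − €4,368.03 = €2,905.76.

Extra cost ≈ €2,905.76 per year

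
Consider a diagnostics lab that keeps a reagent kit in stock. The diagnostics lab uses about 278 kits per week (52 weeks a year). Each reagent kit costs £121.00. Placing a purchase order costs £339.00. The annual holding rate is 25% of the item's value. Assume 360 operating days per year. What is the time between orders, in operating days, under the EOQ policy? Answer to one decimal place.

Annual demand D = 278 × 52 = 14,456.
Holding cost H = 0.25 × £121.00 = £30.2500 per unit per year.
Q* = √(2DS/H) = √(2 × 14,456 × 339 / 30.25) ≈ 569.21.
Cycle time = Q*/D × 360 = 569.21 / 14,456 × 360 ≈ 14.175 days.

T ≈ 14.2 days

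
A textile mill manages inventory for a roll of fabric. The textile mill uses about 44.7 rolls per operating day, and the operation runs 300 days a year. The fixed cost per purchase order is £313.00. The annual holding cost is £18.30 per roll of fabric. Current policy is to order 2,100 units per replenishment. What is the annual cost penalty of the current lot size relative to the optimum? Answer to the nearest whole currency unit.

Annual demand D = 44.7 × 300 = 13,410.
EOQ = √(2DS/H) = √(2 × 13,410 × 313 / 18.3) ≈ 677.29.
Cost at Q* = (D/Q*)S + (Q*/2)H = √(2DSH) ≈ £12,394.45.
Cost at Q = 2,100: (13,410/2,100)×313 + (2,100/2)×18.3 = £1,998.73 + £19,215.00 = £21,213.73.
Excess = £21,213.73 − £12,394.45 = £8,819.28.

Extra cost ≈ £8,819 per year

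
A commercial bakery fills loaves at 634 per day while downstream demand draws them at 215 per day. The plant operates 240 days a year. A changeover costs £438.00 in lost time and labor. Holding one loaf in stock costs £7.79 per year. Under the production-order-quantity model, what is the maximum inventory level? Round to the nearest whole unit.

Annual demand D = 215 × 240 = 51,600.
Production build-up factor (1 − d/p) = 1 − 215/634 = 0.6609.
Q* = √(2DS / (H(1 − d/p))) = √(2 × 51,600 × 438 / (7.79 × 0.6609)).
= √(45,201,600 / 5.1483) ≈ 2963.096.
Maximum inventory = Q*(1 − d/p) = 2963.096 × 0.6609 ≈ 1958.261.

I_max ≈ 1,958 loaves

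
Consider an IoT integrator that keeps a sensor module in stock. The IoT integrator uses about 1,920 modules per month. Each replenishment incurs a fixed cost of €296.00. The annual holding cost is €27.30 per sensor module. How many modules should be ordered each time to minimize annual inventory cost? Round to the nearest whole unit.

Annual demand D = 1,920 × 12 = 23,040.
EOQ = √(2DS / H) = √(2 × 23,040 × 296 / 27.3).
= √(13,639,680 / 27.3) = √499,621.978 ≈ 706.839.

Q* ≈ 707 modules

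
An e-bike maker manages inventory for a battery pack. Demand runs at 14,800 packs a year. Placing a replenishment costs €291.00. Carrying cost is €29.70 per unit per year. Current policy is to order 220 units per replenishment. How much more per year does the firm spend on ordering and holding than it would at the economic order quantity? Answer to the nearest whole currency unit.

Extra cost ≈ €6,849 per year

EOQ = √(2DS/H) = √(2 × 14,800 × 291 / 29.7) ≈ 538.54.
Cost at Q* = (D/Q*)S + (Q*/2)H = √(2DSH) ≈ €15,994.50.
Cost at Q = 220: (14,800/220)×291 + (220/2)×29.7 = €19,576.36 + €3,267.00 = €22,843.36.
Excess = €22,843.36 − €15,994.50 = €6,848.87.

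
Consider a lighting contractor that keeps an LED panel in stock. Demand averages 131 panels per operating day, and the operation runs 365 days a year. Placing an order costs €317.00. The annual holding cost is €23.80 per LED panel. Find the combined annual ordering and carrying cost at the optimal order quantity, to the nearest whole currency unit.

Annual demand D = 131 × 365 = 47,815.
The optimal lot size = √(2DS/H) = √(2 × 47,815 × 317 / 23.8) ≈ 1128.60.
At Q*, ordering cost (D/Q*)S equals holding cost (Q*/2)H, each = √(DSH/2).
Minimum total = √(2DSH) = √(2 × 47,815 × 317 × 23.8) ≈ 26860.568.

TC* ≈ €26,861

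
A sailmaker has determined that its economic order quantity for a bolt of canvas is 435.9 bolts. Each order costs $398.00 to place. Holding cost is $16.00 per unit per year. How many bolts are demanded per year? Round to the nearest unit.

D ≈ 3,819 bolts per year

Invert the EOQ relation Q*² = 2DS/H.
From Q* = √(2DS/H): D = Q*²H / (2S) = 435.9² × 16 / (2 × 398) = 3819.273.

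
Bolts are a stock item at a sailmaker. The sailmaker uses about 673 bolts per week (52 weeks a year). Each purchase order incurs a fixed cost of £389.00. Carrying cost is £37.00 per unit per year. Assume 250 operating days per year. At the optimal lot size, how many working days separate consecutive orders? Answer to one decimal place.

T ≈ 6.1 days

Annual demand D = 673 × 52 = 34,996.
The optimal lot size = √(2DS/H) = √(2 × 34,996 × 389 / 37) ≈ 857.82.
Cycle time = Q*/D × 250 = 857.82 / 34,996 × 250 ≈ 6.128 days.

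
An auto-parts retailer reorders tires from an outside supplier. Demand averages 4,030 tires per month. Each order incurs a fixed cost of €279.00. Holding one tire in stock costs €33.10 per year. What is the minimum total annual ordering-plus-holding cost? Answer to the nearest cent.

Annual demand D = 4,030 × 12 = 48,360.
Q* = √(2DS/H) = √(2 × 48,360 × 279 / 33.1) ≈ 902.91.
At Q*, ordering cost (D/Q*)S equals holding cost (Q*/2)H, each = √(DSH/2).
Minimum total = √(2DSH) = √(2 × 48,360 × 279 × 33.1) ≈ 29886.444.

TC* ≈ €29,886.44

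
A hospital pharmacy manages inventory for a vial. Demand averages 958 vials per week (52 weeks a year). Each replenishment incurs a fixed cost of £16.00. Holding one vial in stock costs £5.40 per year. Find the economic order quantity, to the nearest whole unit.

Annual demand D = 958 × 52 = 49,816.
EOQ = √(2DS / H) = √(2 × 49,816 × 16 / 5.4).
= √(1,594,112 / 5.4) = √295,205.9259 ≈ 543.329.

Q* ≈ 543 vials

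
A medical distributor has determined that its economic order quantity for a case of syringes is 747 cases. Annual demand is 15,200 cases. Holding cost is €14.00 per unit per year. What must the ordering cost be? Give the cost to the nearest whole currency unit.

Invert the EOQ relation Q*² = 2DS/H.
From Q* = √(2DS/H): S = Q*²H / (2D) = 747² × 14 / (2 × 15,200) = 256.9778.

S ≈ €257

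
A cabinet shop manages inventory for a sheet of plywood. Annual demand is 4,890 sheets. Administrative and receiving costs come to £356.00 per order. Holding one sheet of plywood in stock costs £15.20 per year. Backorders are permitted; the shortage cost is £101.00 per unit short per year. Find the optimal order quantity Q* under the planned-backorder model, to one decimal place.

With planned backorders, Q* = √(2DS/H) · √((H+B)/B).
√(2DS/H) = √(2 × 4,890 × 356 / 15.2) = 478.600.
√((H+B)/B) = √((15.2+101)/101) = 1.0726.
Q* ≈ 513.352.

Q* ≈ 513.4 sheets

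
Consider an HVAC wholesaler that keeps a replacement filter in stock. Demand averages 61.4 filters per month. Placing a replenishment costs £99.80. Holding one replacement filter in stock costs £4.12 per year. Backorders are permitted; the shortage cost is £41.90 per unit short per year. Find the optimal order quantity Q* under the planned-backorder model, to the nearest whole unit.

Q* ≈ 198 filters

Annual demand D = 61.4 × 12 = 736.8.
With planned backorders, Q* = √(2DS/H) · √((H+B)/B).
√(2DS/H) = √(2 × 736.8 × 99.8 / 4.12) = 188.932.
√((H+B)/B) = √((4.12+41.9)/41.9) = 1.0480.
Q* ≈ 198.003.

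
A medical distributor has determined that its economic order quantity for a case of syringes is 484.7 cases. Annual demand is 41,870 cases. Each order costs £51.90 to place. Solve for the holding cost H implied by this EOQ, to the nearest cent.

Invert the EOQ relation Q*² = 2DS/H.
From Q* = √(2DS/H): H = 2DS / Q*² = 2 × 41,870 × 51.9 / 484.7² = 18.4993.

H ≈ £18.50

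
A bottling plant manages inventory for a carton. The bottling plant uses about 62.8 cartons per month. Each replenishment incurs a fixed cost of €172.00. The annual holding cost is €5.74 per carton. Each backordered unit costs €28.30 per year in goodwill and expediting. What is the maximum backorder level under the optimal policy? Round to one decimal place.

S* ≈ 39.3 cartons

Annual demand D = 62.8 × 12 = 753.6.
With planned backorders, Q* = √(2DS/H) · √((H+B)/B).
√(2DS/H) = √(2 × 753.6 × 172 / 5.74) = 212.517.
√((H+B)/B) = √((5.74+28.3)/28.3) = 1.0967.
Q* ≈ 233.075.
S* = Q* · H/(H+B) = 233.075 × 5.74/34.04 ≈ 39.302.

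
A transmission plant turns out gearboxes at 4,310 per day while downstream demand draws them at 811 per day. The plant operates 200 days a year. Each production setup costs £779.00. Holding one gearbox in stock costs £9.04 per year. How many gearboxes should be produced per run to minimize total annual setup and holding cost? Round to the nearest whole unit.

Annual demand D = 811 × 200 = 162,200.
Production build-up factor (1 − d/p) = 1 − 811/4,310 = 0.8118.
Q* = √(2DS / (H(1 − d/p))) = √(2 × 162,200 × 779 / (9.04 × 0.8118)).
= √(252,707,600 / 7.339) ≈ 5868.020.

Q* ≈ 5,868 gearboxes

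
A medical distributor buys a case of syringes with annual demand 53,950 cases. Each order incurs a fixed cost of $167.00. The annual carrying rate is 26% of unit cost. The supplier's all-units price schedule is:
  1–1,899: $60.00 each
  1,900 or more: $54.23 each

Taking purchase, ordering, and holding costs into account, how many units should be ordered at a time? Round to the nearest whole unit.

Holding cost per unit per year at price C is H = 0.26·C.
For each price level, check whether its EOQ is feasible; otherwise the best quantity at that price is the breakpoint.
EOQ at $60.00 = 1074.7 (feasible in tier 1): TC = 53,950×$60.00 + (53,950/1074.7)×167 + (1074.7/2)×0.26×$60.00 = $3,253,766.07.
EOQ at $54.23 = 1130.5 < 1900, so use break Q=1900: TC = 53,950×$54.23 + (53,950/1900.0)×167 + (1900.0/2)×0.26×$54.23 = $2,943,845.23.
Lowest total cost is $2,943,845.23 at Q = 1900.0.

Q* ≈ 1,900 cases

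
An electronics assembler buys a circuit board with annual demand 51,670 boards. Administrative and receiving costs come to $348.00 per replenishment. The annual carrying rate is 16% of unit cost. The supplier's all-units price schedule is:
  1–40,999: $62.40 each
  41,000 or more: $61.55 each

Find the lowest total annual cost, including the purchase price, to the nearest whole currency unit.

Holding cost per unit per year at price C is H = 0.16·C.
Candidates are each tier's EOQ (if it falls in that tier) and each price-break quantity.
EOQ at $62.40 = 1897.9 (feasible in tier 1): TC = 51,670×$62.40 + (51,670/1897.9)×348 + (1897.9/2)×0.16×$62.40 = $3,243,156.56.
EOQ at $61.55 = 1911.0 < 41000, so use break Q=41000: TC = 51,670×$61.55 + (51,670/41000.0)×348 + (41000.0/2)×0.16×$61.55 = $3,382,611.06.
Lowest total cost among the candidates is at Q = 1897.9.

TC* ≈ $3,243,157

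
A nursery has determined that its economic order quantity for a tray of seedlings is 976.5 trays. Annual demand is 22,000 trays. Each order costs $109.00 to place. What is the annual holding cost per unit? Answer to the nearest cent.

Invert the EOQ relation Q*² = 2DS/H.
From Q* = √(2DS/H): H = 2DS / Q*² = 2 × 22,000 × 109 / 976.5² = 5.0296.

H ≈ $5.03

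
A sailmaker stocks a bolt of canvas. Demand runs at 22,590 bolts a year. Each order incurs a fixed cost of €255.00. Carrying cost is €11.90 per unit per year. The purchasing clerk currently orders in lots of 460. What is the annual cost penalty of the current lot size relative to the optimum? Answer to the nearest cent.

Extra cost ≈ €3,550.80 per year

EOQ = √(2DS/H) = √(2 × 22,590 × 255 / 11.9) ≈ 983.94.
Cost at Q* = (D/Q*)S + (Q*/2)H = √(2DSH) ≈ €11,708.92.
Cost at Q = 460: (22,590/460)×255 + (460/2)×11.9 = €12,522.72 + €2,737.00 = €15,259.72.
Excess = €15,259.72 − €11,708.92 = €3,550.80.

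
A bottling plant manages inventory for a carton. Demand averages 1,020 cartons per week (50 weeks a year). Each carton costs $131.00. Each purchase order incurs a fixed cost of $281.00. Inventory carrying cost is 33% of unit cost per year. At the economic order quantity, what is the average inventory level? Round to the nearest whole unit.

Average inventory ≈ 407 cartons

Annual demand D = 1,020 × 50 = 51,000.
Holding cost H = 0.33 × $131.00 = $43.2300 per unit per year.
The optimal lot size = √(2DS/H) = √(2 × 51,000 × 281 / 43.23) ≈ 814.26.
Average inventory = Q*/2 ≈ 814.26 / 2 = 407.128.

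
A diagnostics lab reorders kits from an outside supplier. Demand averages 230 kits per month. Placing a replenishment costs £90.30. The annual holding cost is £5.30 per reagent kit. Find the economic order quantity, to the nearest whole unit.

Q* ≈ 307 kits

Annual demand D = 230 × 12 = 2,760.
EOQ = √(2DS / H) = √(2 × 2,760 × 90.3 / 5.3).
= √(498,456 / 5.3) = √94,048.3019 ≈ 306.673.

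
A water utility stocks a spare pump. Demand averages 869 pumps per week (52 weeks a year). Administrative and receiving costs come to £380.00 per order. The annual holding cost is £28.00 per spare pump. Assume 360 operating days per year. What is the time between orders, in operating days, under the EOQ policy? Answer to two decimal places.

T ≈ 8.82 days

Annual demand D = 869 × 52 = 45,188.
EOQ = √(2DS/H) = √(2 × 45,188 × 380 / 28) ≈ 1107.49.
Cycle time = Q*/D × 360 = 1107.49 / 45,188 × 360 ≈ 8.823 days.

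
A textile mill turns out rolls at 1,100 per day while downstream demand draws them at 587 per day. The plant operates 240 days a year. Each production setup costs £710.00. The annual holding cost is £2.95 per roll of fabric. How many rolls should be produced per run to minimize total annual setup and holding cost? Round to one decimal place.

Annual demand D = 587 × 240 = 140,880.
Production build-up factor (1 − d/p) = 1 − 587/1,100 = 0.4664.
Q* = √(2DS / (H(1 − d/p))) = √(2 × 140,880 × 710 / (2.95 × 0.4664)).
= √(200,049,600 / 1.3758) ≈ 12058.561.

Q* ≈ 12,058.6 rolls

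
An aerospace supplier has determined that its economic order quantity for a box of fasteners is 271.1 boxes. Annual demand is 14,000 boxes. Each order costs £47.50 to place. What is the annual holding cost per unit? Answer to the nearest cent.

H ≈ £18.10

The basic EOQ model gives Q* = √(2DS/H); rearrange for the unknown.
From Q* = √(2DS/H): H = 2DS / Q*² = 2 × 14,000 × 47.5 / 271.1² = 18.0964.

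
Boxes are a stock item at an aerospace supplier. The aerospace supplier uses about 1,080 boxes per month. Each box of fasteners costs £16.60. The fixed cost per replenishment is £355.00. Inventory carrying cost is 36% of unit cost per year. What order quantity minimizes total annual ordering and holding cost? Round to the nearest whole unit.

Annual demand D = 1,080 × 12 = 12,960.
Holding cost H = 0.36 × £16.60 = £5.9760 per unit per year.
EOQ = √(2DS / H) = √(2 × 12,960 × 355 / 5.976).
= √(9,201,600 / 5.976) = √1,539,759.0361 ≈ 1240.870.

Q* ≈ 1,241 boxes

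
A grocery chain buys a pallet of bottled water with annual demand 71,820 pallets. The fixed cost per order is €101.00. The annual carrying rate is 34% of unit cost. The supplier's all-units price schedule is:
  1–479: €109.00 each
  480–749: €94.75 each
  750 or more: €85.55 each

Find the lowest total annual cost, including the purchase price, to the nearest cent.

Holding cost per unit per year at price C is H = 0.34·C.
Candidates are each tier's EOQ (if it falls in that tier) and each price-break quantity.
Tier 1 (€109.00): EOQ = 625.7 exceeds tier's upper bound 479, so this tier is dominated.
EOQ at €94.75 = 671.1 (feasible in tier 2): TC = 71,820×€94.75 + (71,820/671.1)×101 + (671.1/2)×0.34×€94.75 = €6,826,563.59.
EOQ at €85.55 = 706.2 < 750, so use break Q=750: TC = 71,820×€85.55 + (71,820/750.0)×101 + (750.0/2)×0.34×€85.55 = €6,164,780.38.
Lowest total cost among the candidates is at Q = 750.0.

TC* ≈ €6,164,780.38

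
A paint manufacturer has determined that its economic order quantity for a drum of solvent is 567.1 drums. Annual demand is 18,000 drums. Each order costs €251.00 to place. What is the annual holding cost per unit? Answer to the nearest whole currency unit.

H ≈ €28

The basic EOQ model gives Q* = √(2DS/H); rearrange for the unknown.
From Q* = √(2DS/H): H = 2DS / Q*² = 2 × 18,000 × 251 / 567.1² = 28.0968.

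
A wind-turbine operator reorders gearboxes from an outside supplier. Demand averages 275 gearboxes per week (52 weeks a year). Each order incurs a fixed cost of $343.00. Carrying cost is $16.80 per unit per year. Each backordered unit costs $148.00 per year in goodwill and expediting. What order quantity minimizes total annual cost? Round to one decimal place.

Annual demand D = 275 × 52 = 14,300.
With planned backorders, Q* = √(2DS/H) · √((H+B)/B).
√(2DS/H) = √(2 × 14,300 × 343 / 16.8) = 764.144.
√((H+B)/B) = √((16.8+148)/148) = 1.0552.
Q* ≈ 806.349.

Q* ≈ 806.3 gearboxes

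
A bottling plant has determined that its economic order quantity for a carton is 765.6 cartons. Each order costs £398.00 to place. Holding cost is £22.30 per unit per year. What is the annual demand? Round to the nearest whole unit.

D ≈ 16,421 cartons per year

Invert the EOQ relation Q*² = 2DS/H.
From Q* = √(2DS/H): D = Q*²H / (2S) = 765.6² × 22.3 / (2 × 398) = 16420.850.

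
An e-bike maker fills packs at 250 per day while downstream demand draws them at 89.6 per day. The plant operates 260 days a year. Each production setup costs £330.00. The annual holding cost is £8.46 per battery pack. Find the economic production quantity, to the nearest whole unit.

Q* ≈ 1,683 packs

Annual demand D = 89.6 × 260 = 23,296.
Production build-up factor (1 − d/p) = 1 − 89.6/250 = 0.6416.
Q* = √(2DS / (H(1 − d/p))) = √(2 × 23,296 × 330 / (8.46 × 0.6416)).
= √(15,375,360 / 5.4279) ≈ 1683.043.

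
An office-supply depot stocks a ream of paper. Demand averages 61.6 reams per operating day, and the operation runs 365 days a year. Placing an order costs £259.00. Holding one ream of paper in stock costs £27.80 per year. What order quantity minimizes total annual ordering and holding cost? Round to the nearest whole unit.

Annual demand D = 61.6 × 365 = 22,484.
EOQ = √(2DS / H) = √(2 × 22,484 × 259 / 27.8).
= √(11,646,712 / 27.8) = √418,946.4748 ≈ 647.261.

Q* ≈ 647 reams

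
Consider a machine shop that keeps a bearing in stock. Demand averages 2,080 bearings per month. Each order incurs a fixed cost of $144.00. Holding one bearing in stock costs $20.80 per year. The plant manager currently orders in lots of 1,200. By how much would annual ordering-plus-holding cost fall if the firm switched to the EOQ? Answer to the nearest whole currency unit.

Annual demand D = 2,080 × 12 = 24,960.
EOQ = √(2DS/H) = √(2 × 24,960 × 144 / 20.8) ≈ 587.88.
Cost at Q* = (D/Q*)S + (Q*/2)H = √(2DSH) ≈ $12,227.85.
Cost at Q = 1,200: (24,960/1,200)×144 + (1,200/2)×20.8 = $2,995.20 + $12,480.00 = $15,475.20.
Excess = $15,475.20 − $12,227.85 = $3,247.35.

Extra cost ≈ $3,247 per year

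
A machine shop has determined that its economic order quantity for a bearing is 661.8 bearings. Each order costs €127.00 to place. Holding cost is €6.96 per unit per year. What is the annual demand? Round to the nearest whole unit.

The basic EOQ model gives Q* = √(2DS/H); rearrange for the unknown.
From Q* = √(2DS/H): D = Q*²H / (2S) = 661.8² × 6.96 / (2 × 127) = 12001.321.

D ≈ 12,001 bearings per year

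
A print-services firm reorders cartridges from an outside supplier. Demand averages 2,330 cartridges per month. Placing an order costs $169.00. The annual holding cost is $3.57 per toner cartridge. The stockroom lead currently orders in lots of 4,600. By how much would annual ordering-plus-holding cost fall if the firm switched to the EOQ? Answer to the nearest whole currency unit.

Extra cost ≈ $3,430 per year

Annual demand D = 2,330 × 12 = 27,960.
EOQ = √(2DS/H) = √(2 × 27,960 × 169 / 3.57) ≈ 1627.02.
Cost at Q* = (D/Q*)S + (Q*/2)H = √(2DSH) ≈ $5,808.46.
Cost at Q = 4,600: (27,960/4,600)×169 + (4,600/2)×3.57 = $1,027.23 + $8,211.00 = $9,238.23.
Excess = $9,238.23 − $5,808.46 = $3,429.77.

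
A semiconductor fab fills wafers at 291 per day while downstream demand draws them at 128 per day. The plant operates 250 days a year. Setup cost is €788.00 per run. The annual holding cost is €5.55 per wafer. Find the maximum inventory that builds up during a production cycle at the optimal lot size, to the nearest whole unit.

Annual demand D = 128 × 250 = 32,000.
Production build-up factor (1 − d/p) = 1 − 128/291 = 0.5601.
Q* = √(2DS / (H(1 − d/p))) = √(2 × 32,000 × 788 / (5.55 × 0.5601)).
= √(50,432,000 / 3.1088) ≈ 4027.720.
Maximum inventory = Q*(1 − d/p) = 4027.720 × 0.5601 ≈ 2256.077.

I_max ≈ 2,256 wafers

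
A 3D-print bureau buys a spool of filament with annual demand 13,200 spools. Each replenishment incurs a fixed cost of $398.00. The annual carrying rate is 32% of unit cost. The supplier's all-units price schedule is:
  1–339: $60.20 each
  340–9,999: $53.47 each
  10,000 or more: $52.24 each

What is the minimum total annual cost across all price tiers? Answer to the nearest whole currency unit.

Holding cost per unit per year at price C is H = 0.32·C.
Candidates are each tier's EOQ (if it falls in that tier) and each price-break quantity.
Tier 1 ($60.20): EOQ = 738.5 exceeds tier's upper bound 339, so this tier is dominated.
EOQ at $53.47 = 783.6 (feasible in tier 2): TC = 13,200×$53.47 + (13,200/783.6)×398 + (783.6/2)×0.32×$53.47 = $719,212.30.
EOQ at $52.24 = 792.8 < 10000, so use break Q=10000: TC = 13,200×$52.24 + (13,200/10000.0)×398 + (10000.0/2)×0.32×$52.24 = $773,677.36.
Lowest total cost among the candidates is at Q = 783.6.

TC* ≈ $719,212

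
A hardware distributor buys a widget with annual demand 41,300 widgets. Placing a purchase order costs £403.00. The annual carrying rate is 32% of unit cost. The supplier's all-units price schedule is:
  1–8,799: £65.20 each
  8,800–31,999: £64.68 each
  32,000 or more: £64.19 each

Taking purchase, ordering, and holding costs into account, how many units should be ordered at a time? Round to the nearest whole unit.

Q* ≈ 1,263 widgets

Holding cost per unit per year at price C is H = 0.32·C.
For each price level, check whether its EOQ is feasible; otherwise the best quantity at that price is the breakpoint.
EOQ at £65.20 = 1263.1 (feasible in tier 1): TC = 41,300×£65.20 + (41,300/1263.1)×403 + (1263.1/2)×0.32×£65.20 = £2,719,113.68.
EOQ at £64.68 = 1268.2 < 8800, so use break Q=8800: TC = 41,300×£64.68 + (41,300/8800.0)×403 + (8800.0/2)×0.32×£64.68 = £2,764,244.79.
EOQ at £64.19 = 1273.0 < 32000, so use break Q=32000: TC = 41,300×£64.19 + (41,300/32000.0)×403 + (32000.0/2)×0.32×£64.19 = £2,980,219.92.
Lowest total cost is £2,719,113.68 at Q = 1263.1.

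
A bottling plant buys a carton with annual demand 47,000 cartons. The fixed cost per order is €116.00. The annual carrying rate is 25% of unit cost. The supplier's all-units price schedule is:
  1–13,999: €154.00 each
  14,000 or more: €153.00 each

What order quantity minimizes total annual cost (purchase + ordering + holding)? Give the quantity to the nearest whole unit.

Q* ≈ 532 cartons

Holding cost per unit per year at price C is H = 0.25·C.
Evaluate total cost at each tier's feasible EOQ or, if the EOQ is below the tier, at the tier's minimum quantity.
EOQ at €154.00 = 532.2 (feasible in tier 1): TC = 47,000×€154.00 + (47,000/532.2)×116 + (532.2/2)×0.25×€154.00 = €7,258,489.12.
EOQ at €153.00 = 533.9 < 14000, so use break Q=14000: TC = 47,000×€153.00 + (47,000/14000.0)×116 + (14000.0/2)×0.25×€153.00 = €7,459,139.43.
Lowest total cost is €7,258,489.12 at Q = 532.2.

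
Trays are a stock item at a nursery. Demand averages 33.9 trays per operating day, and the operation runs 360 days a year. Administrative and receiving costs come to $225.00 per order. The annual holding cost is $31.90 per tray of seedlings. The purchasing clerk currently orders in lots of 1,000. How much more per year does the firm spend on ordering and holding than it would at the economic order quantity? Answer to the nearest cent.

Annual demand D = 33.9 × 360 = 12,204.
EOQ = √(2DS/H) = √(2 × 12,204 × 225 / 31.9) ≈ 414.92.
Cost at Q* = (D/Q*)S + (Q*/2)H = √(2DSH) ≈ $13,235.88.
Cost at Q = 1,000: (12,204/1,000)×225 + (1,000/2)×31.9 = $2,745.90 + $15,950.00 = $18,695.90.
Excess = $18,695.90 − $13,235.88 = $5,460.02.

Extra cost ≈ $5,460.02 per year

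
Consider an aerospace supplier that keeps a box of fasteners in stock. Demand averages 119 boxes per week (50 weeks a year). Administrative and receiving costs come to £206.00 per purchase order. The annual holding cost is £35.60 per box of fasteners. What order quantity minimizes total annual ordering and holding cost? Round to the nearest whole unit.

Q* ≈ 262 boxes

Annual demand D = 119 × 50 = 5,950.
EOQ = √(2DS / H) = √(2 × 5,950 × 206 / 35.6).
= √(2,451,400 / 35.6) = √68,859.5506 ≈ 262.411.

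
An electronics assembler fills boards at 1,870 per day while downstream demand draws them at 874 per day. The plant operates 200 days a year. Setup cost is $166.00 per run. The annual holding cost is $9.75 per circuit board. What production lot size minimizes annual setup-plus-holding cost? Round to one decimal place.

Annual demand D = 874 × 200 = 174,800.
Production build-up factor (1 − d/p) = 1 − 874/1,870 = 0.5326.
Q* = √(2DS / (H(1 − d/p))) = √(2 × 174,800 × 166 / (9.75 × 0.5326)).
= √(58,033,600 / 5.193) ≈ 3342.940.

Q* ≈ 3,342.9 boards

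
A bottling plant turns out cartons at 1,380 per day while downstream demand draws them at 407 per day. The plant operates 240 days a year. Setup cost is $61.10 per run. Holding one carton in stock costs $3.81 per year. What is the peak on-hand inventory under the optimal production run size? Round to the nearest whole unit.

Annual demand D = 407 × 240 = 97,680.
Production build-up factor (1 − d/p) = 1 − 407/1,380 = 0.7051.
Q* = √(2DS / (H(1 − d/p))) = √(2 × 97,680 × 61.1 / (3.81 × 0.7051)).
= √(11,936,496 / 2.6863) ≈ 2107.944.
Maximum inventory = Q*(1 − d/p) = 2107.944 × 0.7051 ≈ 1486.253.

I_max ≈ 1,486 cartons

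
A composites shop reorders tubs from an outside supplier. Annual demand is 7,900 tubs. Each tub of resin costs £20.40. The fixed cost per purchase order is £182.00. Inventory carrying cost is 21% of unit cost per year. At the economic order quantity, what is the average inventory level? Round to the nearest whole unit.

Holding cost H = 0.21 × £20.40 = £4.2840 per unit per year.
EOQ = √(2DS/H) = √(2 × 7,900 × 182 / 4.284) ≈ 819.29.
Average inventory = Q*/2 ≈ 819.29 / 2 = 409.647.

Average inventory ≈ 410 tubs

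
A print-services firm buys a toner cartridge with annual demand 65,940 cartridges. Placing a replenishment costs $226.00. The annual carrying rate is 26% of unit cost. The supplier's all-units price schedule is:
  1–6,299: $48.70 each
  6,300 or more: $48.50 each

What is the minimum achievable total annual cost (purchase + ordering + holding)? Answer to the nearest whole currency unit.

TC* ≈ $3,230,705

Holding cost per unit per year at price C is H = 0.26·C.
Evaluate total cost at each tier's feasible EOQ or, if the EOQ is below the tier, at the tier's minimum quantity.
EOQ at $48.70 = 1534.2 (feasible in tier 1): TC = 65,940×$48.70 + (65,940/1534.2)×226 + (1534.2/2)×0.26×$48.70 = $3,230,704.51.
EOQ at $48.50 = 1537.4 < 6300, so use break Q=6300: TC = 65,940×$48.50 + (65,940/6300.0)×226 + (6300.0/2)×0.26×$48.50 = $3,240,176.97.
Lowest total cost among the candidates is at Q = 1534.2.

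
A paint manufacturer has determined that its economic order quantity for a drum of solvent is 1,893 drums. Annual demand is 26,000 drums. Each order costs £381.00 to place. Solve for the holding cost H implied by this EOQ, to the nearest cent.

H ≈ £5.53

Invert the EOQ relation Q*² = 2DS/H.
From Q* = √(2DS/H): H = 2DS / Q*² = 2 × 26,000 × 381 / 1,893² = 5.5288.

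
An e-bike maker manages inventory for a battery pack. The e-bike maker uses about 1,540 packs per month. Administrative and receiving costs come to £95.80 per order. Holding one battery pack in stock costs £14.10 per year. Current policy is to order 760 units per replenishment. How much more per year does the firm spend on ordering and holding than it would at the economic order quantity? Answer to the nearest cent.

Extra cost ≈ £621.70 per year

Annual demand D = 1,540 × 12 = 18,480.
EOQ = √(2DS/H) = √(2 × 18,480 × 95.8 / 14.1) ≈ 501.12.
Cost at Q* = (D/Q*)S + (Q*/2)H = √(2DSH) ≈ £7,065.75.
Cost at Q = 760: (18,480/760)×95.8 + (760/2)×14.1 = £2,329.45 + £5,358.00 = £7,687.45.
Excess = £7,687.45 − £7,065.75 = £621.70.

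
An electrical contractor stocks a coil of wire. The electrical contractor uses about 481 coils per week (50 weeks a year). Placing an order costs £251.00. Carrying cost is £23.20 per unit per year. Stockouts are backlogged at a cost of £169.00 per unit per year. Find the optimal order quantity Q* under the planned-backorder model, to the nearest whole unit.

Q* ≈ 769 coils

Annual demand D = 481 × 50 = 24,050.
With planned backorders, Q* = √(2DS/H) · √((H+B)/B).
√(2DS/H) = √(2 × 24,050 × 251 / 23.2) = 721.382.
√((H+B)/B) = √((23.2+169)/169) = 1.0664.
Q* ≈ 769.305.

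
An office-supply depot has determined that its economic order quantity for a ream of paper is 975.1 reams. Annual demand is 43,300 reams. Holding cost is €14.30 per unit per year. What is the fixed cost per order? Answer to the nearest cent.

The basic EOQ model gives Q* = √(2DS/H); rearrange for the unknown.
From Q* = √(2DS/H): S = Q*²H / (2D) = 975.1² × 14.3 / (2 × 43,300) = 157.0061.

S ≈ €157.01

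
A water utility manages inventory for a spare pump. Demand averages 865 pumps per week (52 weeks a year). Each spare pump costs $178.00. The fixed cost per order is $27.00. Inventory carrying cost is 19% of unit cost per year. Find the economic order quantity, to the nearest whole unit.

Annual demand D = 865 × 52 = 44,980.
Holding cost H = 0.19 × $178.00 = $33.8200 per unit per year.
EOQ = √(2DS / H) = √(2 × 44,980 × 27 / 33.82).
= √(2,428,920 / 33.82) = √71,819.042 ≈ 267.991.

Q* ≈ 268 pumps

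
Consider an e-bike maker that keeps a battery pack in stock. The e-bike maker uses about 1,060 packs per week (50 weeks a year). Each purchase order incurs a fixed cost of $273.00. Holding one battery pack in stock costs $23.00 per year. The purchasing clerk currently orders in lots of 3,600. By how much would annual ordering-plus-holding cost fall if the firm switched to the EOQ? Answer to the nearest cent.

Extra cost ≈ $19,620.45 per year

Annual demand D = 1,060 × 50 = 53,000.
EOQ = √(2DS/H) = √(2 × 53,000 × 273 / 23) ≈ 1121.68.
Cost at Q* = (D/Q*)S + (Q*/2)H = √(2DSH) ≈ $25,798.72.
Cost at Q = 3,600: (53,000/3,600)×273 + (3,600/2)×23 = $4,019.17 + $41,400.00 = $45,419.17.
Excess = $45,419.17 − $25,798.72 = $19,620.45.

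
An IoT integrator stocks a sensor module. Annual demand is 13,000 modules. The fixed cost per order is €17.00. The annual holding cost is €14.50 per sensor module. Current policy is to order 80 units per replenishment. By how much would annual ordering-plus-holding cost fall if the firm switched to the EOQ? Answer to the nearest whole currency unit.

EOQ = √(2DS/H) = √(2 × 13,000 × 17 / 14.5) ≈ 174.59.
Cost at Q* = (D/Q*)S + (Q*/2)H = √(2DSH) ≈ €2,531.60.
Cost at Q = 80: (13,000/80)×17 + (80/2)×14.5 = €2,762.50 + €580.00 = €3,342.50.
Excess = €3,342.50 − €2,531.60 = €810.90.

Extra cost ≈ €811 per year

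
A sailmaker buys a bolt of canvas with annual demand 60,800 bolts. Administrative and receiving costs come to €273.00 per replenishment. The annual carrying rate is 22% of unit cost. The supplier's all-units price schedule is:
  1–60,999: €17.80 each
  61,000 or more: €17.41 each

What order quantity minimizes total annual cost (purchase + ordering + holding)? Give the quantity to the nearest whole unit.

Holding cost per unit per year at price C is H = 0.22·C.
Evaluate total cost at each tier's feasible EOQ or, if the EOQ is below the tier, at the tier's minimum quantity.
EOQ at €17.80 = 2911.6 (feasible in tier 1): TC = 60,800×€17.80 + (60,800/2911.6)×273 + (2911.6/2)×0.22×€17.80 = €1,093,641.70.
EOQ at €17.41 = 2944.0 < 61000, so use break Q=61000: TC = 60,800×€17.41 + (60,800/61000.0)×273 + (61000.0/2)×0.22×€17.41 = €1,175,621.20.
Lowest total cost is €1,093,641.70 at Q = 2911.6.

Q* ≈ 2,912 bolts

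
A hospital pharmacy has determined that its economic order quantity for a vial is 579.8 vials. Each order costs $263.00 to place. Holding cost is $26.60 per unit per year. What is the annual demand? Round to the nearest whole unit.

D ≈ 17,000 vials per year

Invert the EOQ relation Q*² = 2DS/H.
From Q* = √(2DS/H): D = Q*²H / (2S) = 579.8² × 26.6 / (2 × 263) = 17000.133.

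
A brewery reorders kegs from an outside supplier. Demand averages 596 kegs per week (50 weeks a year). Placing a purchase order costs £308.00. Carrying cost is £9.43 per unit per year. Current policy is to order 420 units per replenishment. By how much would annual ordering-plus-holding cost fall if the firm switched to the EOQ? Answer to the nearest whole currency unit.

Extra cost ≈ £10,677 per year

Annual demand D = 596 × 50 = 29,800.
EOQ = √(2DS/H) = √(2 × 29,800 × 308 / 9.43) ≈ 1395.22.
Cost at Q* = (D/Q*)S + (Q*/2)H = √(2DSH) ≈ £13,156.92.
Cost at Q = 420: (29,800/420)×308 + (420/2)×9.43 = £21,853.33 + £1,980.30 = £23,833.63.
Excess = £23,833.63 − £13,156.92 = £10,676.71.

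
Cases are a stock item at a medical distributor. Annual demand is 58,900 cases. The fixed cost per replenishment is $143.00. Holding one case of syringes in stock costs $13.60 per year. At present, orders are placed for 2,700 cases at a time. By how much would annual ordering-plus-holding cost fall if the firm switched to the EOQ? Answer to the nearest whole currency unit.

EOQ = √(2DS/H) = √(2 × 58,900 × 143 / 13.6) ≈ 1112.94.
Cost at Q* = (D/Q*)S + (Q*/2)H = √(2DSH) ≈ $15,135.97.
Cost at Q = 2,700: (58,900/2,700)×143 + (2,700/2)×13.6 = $3,119.52 + $18,360.00 = $21,479.52.
Excess = $21,479.52 − $15,135.97 = $6,343.55.

Extra cost ≈ $6,344 per year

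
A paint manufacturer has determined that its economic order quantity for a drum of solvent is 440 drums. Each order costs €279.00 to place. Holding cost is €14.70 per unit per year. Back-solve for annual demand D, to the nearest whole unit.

D ≈ 5,100 drums per year

The basic EOQ model gives Q* = √(2DS/H); rearrange for the unknown.
From Q* = √(2DS/H): D = Q*²H / (2S) = 440² × 14.7 / (2 × 279) = 5100.215.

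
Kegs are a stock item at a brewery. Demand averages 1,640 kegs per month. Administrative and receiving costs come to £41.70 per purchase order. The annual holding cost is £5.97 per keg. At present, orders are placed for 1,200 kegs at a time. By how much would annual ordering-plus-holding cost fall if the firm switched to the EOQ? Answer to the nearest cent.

Extra cost ≈ £1,135.60 per year

Annual demand D = 1,640 × 12 = 19,680.
EOQ = √(2DS/H) = √(2 × 19,680 × 41.7 / 5.97) ≈ 524.33.
Cost at Q* = (D/Q*)S + (Q*/2)H = √(2DSH) ≈ £3,130.28.
Cost at Q = 1,200: (19,680/1,200)×41.7 + (1,200/2)×5.97 = £683.88 + £3,582.00 = £4,265.88.
Excess = £4,265.88 − £3,130.28 = £1,135.60.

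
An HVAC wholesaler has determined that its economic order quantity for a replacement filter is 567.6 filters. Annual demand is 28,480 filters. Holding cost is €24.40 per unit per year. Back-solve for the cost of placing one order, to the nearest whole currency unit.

S ≈ €138

Invert the EOQ relation Q*² = 2DS/H.
From Q* = √(2DS/H): S = Q*²H / (2D) = 567.6² × 24.4 / (2 × 28,480) = 138.0081.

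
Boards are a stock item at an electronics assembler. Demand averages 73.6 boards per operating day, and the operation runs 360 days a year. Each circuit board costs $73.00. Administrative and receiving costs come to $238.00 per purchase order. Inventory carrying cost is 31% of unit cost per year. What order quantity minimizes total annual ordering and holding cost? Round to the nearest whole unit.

Annual demand D = 73.6 × 360 = 26,496.
Holding cost H = 0.31 × $73.00 = $22.6300 per unit per year.
EOQ = √(2DS / H) = √(2 × 26,496 × 238 / 22.63).
= √(12,612,096 / 22.63) = √557,317.5431 ≈ 746.537.

Q* ≈ 747 boards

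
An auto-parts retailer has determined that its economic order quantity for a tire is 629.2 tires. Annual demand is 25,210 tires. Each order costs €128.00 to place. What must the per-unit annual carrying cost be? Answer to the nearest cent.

Squaring Q* = √(2DS/H) gives Q*² = 2DS/H.
From Q* = √(2DS/H): H = 2DS / Q*² = 2 × 25,210 × 128 / 629.2² = 16.3018.

H ≈ €16.30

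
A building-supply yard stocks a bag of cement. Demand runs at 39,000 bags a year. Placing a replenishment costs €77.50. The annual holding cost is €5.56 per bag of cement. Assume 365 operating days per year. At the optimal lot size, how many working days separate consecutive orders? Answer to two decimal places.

EOQ = √(2DS/H) = √(2 × 39,000 × 77.5 / 5.56) ≈ 1042.70.
Cycle time = Q*/D × 365 = 1042.70 / 39,000 × 365 ≈ 9.759 days.

T ≈ 9.76 days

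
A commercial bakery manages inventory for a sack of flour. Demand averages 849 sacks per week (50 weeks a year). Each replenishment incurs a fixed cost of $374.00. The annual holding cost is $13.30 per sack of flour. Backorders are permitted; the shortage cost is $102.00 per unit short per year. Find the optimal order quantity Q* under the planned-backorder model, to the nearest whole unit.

Annual demand D = 849 × 50 = 42,450.
With planned backorders, Q* = √(2DS/H) · √((H+B)/B).
√(2DS/H) = √(2 × 42,450 × 374 / 13.3) = 1545.126.
√((H+B)/B) = √((13.3+102)/102) = 1.0632.
Q* ≈ 1642.776.

Q* ≈ 1,643 sacks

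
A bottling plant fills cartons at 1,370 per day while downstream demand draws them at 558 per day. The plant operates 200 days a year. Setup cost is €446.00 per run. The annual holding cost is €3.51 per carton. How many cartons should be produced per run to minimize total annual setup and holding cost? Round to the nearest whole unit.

Annual demand D = 558 × 200 = 111,600.
Production build-up factor (1 − d/p) = 1 − 558/1,370 = 0.5927.
Q* = √(2DS / (H(1 − d/p))) = √(2 × 111,600 × 446 / (3.51 × 0.5927)).
= √(99,547,200 / 2.0804) ≈ 6917.406.

Q* ≈ 6,917 cartons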